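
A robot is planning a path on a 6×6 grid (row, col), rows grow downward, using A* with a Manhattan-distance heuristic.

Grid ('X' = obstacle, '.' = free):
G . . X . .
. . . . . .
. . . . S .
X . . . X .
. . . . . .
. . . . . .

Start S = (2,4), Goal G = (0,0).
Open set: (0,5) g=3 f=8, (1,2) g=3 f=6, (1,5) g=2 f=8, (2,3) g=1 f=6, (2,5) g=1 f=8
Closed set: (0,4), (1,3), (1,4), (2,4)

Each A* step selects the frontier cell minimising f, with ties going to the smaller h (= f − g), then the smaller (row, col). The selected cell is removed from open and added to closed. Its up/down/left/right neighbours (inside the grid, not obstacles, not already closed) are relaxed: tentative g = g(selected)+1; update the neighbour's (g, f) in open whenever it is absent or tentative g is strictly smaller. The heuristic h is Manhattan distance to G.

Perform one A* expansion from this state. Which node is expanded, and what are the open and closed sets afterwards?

step 1: expand (1,2) (f=6, h=3) → closed; open now [(0,2) g=4 f=6, (0,5) g=3 f=8, (1,1) g=4 f=6, (1,5) g=2 f=8, (2,2) g=4 f=8, (2,3) g=1 f=6, (2,5) g=1 f=8]

expanded=(1,2); open=[(0,2) g=4 f=6, (0,5) g=3 f=8, (1,1) g=4 f=6, (1,5) g=2 f=8, (2,2) g=4 f=8, (2,3) g=1 f=6, (2,5) g=1 f=8]; closed=[(0,4), (1,2), (1,3), (1,4), (2,4)]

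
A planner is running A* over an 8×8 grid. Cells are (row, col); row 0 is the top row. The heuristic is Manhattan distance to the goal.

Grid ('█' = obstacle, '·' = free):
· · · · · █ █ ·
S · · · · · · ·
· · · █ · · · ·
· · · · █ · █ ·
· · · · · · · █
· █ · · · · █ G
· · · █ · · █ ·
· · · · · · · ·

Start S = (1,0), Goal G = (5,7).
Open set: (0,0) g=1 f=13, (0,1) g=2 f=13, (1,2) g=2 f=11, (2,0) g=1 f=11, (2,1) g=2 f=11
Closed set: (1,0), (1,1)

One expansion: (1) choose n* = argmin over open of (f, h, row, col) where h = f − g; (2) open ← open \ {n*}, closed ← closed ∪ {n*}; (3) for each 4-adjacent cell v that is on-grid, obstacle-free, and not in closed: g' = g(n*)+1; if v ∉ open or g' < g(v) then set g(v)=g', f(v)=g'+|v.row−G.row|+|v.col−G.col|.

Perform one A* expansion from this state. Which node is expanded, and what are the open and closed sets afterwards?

step 1: expand (1,2) (f=11, h=9) → closed; open now [(0,0) g=1 f=13, (0,1) g=2 f=13, (0,2) g=3 f=13, (1,3) g=3 f=11, (2,0) g=1 f=11, (2,1) g=2 f=11, (2,2) g=3 f=11]

expanded=(1,2); open=[(0,0) g=1 f=13, (0,1) g=2 f=13, (0,2) g=3 f=13, (1,3) g=3 f=11, (2,0) g=1 f=11, (2,1) g=2 f=11, (2,2) g=3 f=11]; closed=[(1,0), (1,1), (1,2)]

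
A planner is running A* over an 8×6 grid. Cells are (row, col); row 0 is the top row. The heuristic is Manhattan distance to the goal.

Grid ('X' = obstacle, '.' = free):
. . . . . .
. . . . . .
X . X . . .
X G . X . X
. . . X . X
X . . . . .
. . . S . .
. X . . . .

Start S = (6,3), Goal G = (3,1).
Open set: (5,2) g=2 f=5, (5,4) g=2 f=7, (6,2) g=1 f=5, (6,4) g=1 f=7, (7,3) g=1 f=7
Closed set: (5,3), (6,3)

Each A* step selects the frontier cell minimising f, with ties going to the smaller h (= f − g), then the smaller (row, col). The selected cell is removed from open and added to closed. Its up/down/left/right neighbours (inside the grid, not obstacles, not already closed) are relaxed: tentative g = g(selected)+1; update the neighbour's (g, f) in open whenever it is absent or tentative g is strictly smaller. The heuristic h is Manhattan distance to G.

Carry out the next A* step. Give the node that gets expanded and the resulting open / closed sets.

step 1: expand (5,2) (f=5, h=3) → closed; open now [(4,2) g=3 f=5, (5,1) g=3 f=5, (5,4) g=2 f=7, (6,2) g=1 f=5, (6,4) g=1 f=7, (7,3) g=1 f=7]

expanded=(5,2); open=[(4,2) g=3 f=5, (5,1) g=3 f=5, (5,4) g=2 f=7, (6,2) g=1 f=5, (6,4) g=1 f=7, (7,3) g=1 f=7]; closed=[(5,2), (5,3), (6,3)]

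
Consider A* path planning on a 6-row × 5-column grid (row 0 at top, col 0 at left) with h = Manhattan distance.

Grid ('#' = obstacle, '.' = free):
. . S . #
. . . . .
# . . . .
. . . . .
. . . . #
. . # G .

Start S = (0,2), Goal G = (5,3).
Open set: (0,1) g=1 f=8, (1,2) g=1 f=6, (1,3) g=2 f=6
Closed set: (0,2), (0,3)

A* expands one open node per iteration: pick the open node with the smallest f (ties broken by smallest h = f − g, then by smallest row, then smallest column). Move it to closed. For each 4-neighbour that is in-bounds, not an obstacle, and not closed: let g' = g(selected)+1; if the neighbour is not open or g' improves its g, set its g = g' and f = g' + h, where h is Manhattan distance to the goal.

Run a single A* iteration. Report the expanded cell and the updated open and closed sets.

expanded=(1,3); open=[(0,1) g=1 f=8, (1,2) g=1 f=6, (1,4) g=3 f=8, (2,3) g=3 f=6]; closed=[(0,2), (0,3), (1,3)]

step 1: expand (1,3) (f=6, h=4) → closed; open now [(0,1) g=1 f=8, (1,2) g=1 f=6, (1,4) g=3 f=8, (2,3) g=3 f=6]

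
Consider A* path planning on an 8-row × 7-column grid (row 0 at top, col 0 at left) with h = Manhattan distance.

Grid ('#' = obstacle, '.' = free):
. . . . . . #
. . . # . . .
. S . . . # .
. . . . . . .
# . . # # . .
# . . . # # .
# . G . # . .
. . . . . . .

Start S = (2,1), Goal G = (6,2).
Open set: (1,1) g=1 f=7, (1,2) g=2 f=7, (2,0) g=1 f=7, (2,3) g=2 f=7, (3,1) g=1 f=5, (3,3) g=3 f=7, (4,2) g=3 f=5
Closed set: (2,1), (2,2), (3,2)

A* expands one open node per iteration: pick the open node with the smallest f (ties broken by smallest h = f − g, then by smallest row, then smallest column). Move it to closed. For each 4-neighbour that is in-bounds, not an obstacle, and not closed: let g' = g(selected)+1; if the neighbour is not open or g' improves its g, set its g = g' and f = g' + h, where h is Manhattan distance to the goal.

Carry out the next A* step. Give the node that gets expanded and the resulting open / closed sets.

expanded=(4,2); open=[(1,1) g=1 f=7, (1,2) g=2 f=7, (2,0) g=1 f=7, (2,3) g=2 f=7, (3,1) g=1 f=5, (3,3) g=3 f=7, (4,1) g=4 f=7, (5,2) g=4 f=5]; closed=[(2,1), (2,2), (3,2), (4,2)]

step 1: expand (4,2) (f=5, h=2) → closed; open now [(1,1) g=1 f=7, (1,2) g=2 f=7, (2,0) g=1 f=7, (2,3) g=2 f=7, (3,1) g=1 f=5, (3,3) g=3 f=7, (4,1) g=4 f=7, (5,2) g=4 f=5]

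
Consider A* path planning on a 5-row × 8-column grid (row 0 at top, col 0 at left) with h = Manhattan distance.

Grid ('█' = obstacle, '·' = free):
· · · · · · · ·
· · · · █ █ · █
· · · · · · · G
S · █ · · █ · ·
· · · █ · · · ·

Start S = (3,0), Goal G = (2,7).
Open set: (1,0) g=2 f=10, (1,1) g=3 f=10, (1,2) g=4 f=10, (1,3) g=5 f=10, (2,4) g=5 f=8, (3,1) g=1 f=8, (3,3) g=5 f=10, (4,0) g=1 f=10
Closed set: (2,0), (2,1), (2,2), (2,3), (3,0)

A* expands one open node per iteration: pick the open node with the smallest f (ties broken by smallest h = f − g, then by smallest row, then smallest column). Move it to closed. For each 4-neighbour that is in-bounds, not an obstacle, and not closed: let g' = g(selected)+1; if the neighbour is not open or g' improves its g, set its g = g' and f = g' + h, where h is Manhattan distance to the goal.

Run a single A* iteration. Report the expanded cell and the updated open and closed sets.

step 1: expand (2,4) (f=8, h=3) → closed; open now [(1,0) g=2 f=10, (1,1) g=3 f=10, (1,2) g=4 f=10, (1,3) g=5 f=10, (2,5) g=6 f=8, (3,1) g=1 f=8, (3,3) g=5 f=10, (3,4) g=6 f=10, (4,0) g=1 f=10]

expanded=(2,4); open=[(1,0) g=2 f=10, (1,1) g=3 f=10, (1,2) g=4 f=10, (1,3) g=5 f=10, (2,5) g=6 f=8, (3,1) g=1 f=8, (3,3) g=5 f=10, (3,4) g=6 f=10, (4,0) g=1 f=10]; closed=[(2,0), (2,1), (2,2), (2,3), (2,4), (3,0)]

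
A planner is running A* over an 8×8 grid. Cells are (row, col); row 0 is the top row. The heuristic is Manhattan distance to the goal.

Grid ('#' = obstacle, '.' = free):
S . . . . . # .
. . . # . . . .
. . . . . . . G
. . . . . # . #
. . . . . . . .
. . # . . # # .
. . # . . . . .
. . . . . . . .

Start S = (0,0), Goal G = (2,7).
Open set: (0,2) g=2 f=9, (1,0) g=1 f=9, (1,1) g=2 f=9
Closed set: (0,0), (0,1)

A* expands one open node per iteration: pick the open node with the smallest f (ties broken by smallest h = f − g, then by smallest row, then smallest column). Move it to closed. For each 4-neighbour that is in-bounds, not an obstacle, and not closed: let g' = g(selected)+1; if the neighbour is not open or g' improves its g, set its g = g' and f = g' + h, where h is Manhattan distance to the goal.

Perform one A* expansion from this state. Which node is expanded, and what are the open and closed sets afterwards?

step 1: expand (0,2) (f=9, h=7) → closed; open now [(0,3) g=3 f=9, (1,0) g=1 f=9, (1,1) g=2 f=9, (1,2) g=3 f=9]

expanded=(0,2); open=[(0,3) g=3 f=9, (1,0) g=1 f=9, (1,1) g=2 f=9, (1,2) g=3 f=9]; closed=[(0,0), (0,1), (0,2)]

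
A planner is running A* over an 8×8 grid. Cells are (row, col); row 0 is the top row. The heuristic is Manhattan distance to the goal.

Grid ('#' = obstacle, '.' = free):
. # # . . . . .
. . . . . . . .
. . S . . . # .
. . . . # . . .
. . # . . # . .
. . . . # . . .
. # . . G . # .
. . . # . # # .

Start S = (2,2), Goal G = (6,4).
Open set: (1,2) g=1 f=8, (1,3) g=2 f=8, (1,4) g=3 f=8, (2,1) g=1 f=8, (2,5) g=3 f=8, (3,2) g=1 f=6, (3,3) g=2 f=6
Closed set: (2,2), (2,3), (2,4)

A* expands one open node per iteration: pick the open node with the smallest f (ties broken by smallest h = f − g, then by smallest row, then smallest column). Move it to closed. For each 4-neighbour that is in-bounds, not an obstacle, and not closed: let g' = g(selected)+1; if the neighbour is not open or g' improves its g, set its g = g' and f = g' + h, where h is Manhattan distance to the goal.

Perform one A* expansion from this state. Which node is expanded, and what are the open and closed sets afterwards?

step 1: expand (3,3) (f=6, h=4) → closed; open now [(1,2) g=1 f=8, (1,3) g=2 f=8, (1,4) g=3 f=8, (2,1) g=1 f=8, (2,5) g=3 f=8, (3,2) g=1 f=6, (4,3) g=3 f=6]

expanded=(3,3); open=[(1,2) g=1 f=8, (1,3) g=2 f=8, (1,4) g=3 f=8, (2,1) g=1 f=8, (2,5) g=3 f=8, (3,2) g=1 f=6, (4,3) g=3 f=6]; closed=[(2,2), (2,3), (2,4), (3,3)]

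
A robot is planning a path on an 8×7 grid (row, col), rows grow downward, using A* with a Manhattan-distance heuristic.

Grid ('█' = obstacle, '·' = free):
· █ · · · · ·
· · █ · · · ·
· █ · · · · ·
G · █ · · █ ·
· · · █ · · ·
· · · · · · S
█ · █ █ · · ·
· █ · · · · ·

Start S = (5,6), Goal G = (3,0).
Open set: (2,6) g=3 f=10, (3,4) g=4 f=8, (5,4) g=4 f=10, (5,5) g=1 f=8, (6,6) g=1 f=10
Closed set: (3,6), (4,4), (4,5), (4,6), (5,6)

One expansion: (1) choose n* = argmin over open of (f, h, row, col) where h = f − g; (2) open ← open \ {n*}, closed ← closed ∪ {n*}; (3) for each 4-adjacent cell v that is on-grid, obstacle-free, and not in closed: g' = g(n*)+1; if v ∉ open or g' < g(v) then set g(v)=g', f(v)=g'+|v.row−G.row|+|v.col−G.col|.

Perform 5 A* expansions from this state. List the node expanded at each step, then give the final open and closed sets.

step 1: expand (3,4) (f=8, h=4) → closed; open now [(2,4) g=5 f=10, (2,6) g=3 f=10, (3,3) g=5 f=8, (5,4) g=4 f=10, (5,5) g=1 f=8, (6,6) g=1 f=10]
step 2: expand (3,3) (f=8, h=3) → closed; open now [(2,3) g=6 f=10, (2,4) g=5 f=10, (2,6) g=3 f=10, (5,4) g=4 f=10, (5,5) g=1 f=8, (6,6) g=1 f=10]
step 3: expand (5,5) (f=8, h=7) → closed; open now [(2,3) g=6 f=10, (2,4) g=5 f=10, (2,6) g=3 f=10, (5,4) g=2 f=8, (6,5) g=2 f=10, (6,6) g=1 f=10]
step 4: expand (5,4) (f=8, h=6) → closed; open now [(2,3) g=6 f=10, (2,4) g=5 f=10, (2,6) g=3 f=10, (5,3) g=3 f=8, (6,4) g=3 f=10, (6,5) g=2 f=10, (6,6) g=1 f=10]
step 5: expand (5,3) (f=8, h=5) → closed; open now [(2,3) g=6 f=10, (2,4) g=5 f=10, (2,6) g=3 f=10, (5,2) g=4 f=8, (6,4) g=3 f=10, (6,5) g=2 f=10, (6,6) g=1 f=10]

order=[(3,4) → (3,3) → (5,5) → (5,4) → (5,3)]; open=[(2,3) g=6 f=10, (2,4) g=5 f=10, (2,6) g=3 f=10, (5,2) g=4 f=8, (6,4) g=3 f=10, (6,5) g=2 f=10, (6,6) g=1 f=10]; closed=[(3,3), (3,4), (3,6), (4,4), (4,5), (4,6), (5,3), (5,4), (5,5), (5,6)]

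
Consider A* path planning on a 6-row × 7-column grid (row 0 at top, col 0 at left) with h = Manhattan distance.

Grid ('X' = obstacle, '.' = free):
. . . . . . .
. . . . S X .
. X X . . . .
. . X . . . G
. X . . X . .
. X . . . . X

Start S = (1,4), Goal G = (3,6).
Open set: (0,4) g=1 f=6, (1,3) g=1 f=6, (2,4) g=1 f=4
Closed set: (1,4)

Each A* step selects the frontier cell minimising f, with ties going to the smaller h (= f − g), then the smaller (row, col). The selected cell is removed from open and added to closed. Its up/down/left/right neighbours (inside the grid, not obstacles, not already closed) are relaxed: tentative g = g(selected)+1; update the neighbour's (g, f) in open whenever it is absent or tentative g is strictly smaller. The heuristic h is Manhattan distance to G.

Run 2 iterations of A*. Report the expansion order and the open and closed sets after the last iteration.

step 1: expand (2,4) (f=4, h=3) → closed; open now [(0,4) g=1 f=6, (1,3) g=1 f=6, (2,3) g=2 f=6, (2,5) g=2 f=4, (3,4) g=2 f=4]
step 2: expand (2,5) (f=4, h=2) → closed; open now [(0,4) g=1 f=6, (1,3) g=1 f=6, (2,3) g=2 f=6, (2,6) g=3 f=4, (3,4) g=2 f=4, (3,5) g=3 f=4]

order=[(2,4) → (2,5)]; open=[(0,4) g=1 f=6, (1,3) g=1 f=6, (2,3) g=2 f=6, (2,6) g=3 f=4, (3,4) g=2 f=4, (3,5) g=3 f=4]; closed=[(1,4), (2,4), (2,5)]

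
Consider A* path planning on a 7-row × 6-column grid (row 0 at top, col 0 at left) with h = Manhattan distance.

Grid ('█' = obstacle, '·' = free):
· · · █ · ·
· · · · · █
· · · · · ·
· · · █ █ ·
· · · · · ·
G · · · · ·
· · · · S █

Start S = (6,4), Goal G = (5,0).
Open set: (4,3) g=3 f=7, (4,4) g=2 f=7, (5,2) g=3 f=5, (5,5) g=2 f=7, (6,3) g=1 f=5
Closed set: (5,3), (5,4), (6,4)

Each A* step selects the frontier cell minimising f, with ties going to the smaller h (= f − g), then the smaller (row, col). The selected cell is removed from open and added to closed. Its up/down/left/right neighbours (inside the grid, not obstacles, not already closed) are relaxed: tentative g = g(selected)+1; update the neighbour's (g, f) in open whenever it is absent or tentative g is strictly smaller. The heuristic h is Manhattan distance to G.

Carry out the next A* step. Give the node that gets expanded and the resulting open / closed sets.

expanded=(5,2); open=[(4,2) g=4 f=7, (4,3) g=3 f=7, (4,4) g=2 f=7, (5,1) g=4 f=5, (5,5) g=2 f=7, (6,2) g=4 f=7, (6,3) g=1 f=5]; closed=[(5,2), (5,3), (5,4), (6,4)]

step 1: expand (5,2) (f=5, h=2) → closed; open now [(4,2) g=4 f=7, (4,3) g=3 f=7, (4,4) g=2 f=7, (5,1) g=4 f=5, (5,5) g=2 f=7, (6,2) g=4 f=7, (6,3) g=1 f=5]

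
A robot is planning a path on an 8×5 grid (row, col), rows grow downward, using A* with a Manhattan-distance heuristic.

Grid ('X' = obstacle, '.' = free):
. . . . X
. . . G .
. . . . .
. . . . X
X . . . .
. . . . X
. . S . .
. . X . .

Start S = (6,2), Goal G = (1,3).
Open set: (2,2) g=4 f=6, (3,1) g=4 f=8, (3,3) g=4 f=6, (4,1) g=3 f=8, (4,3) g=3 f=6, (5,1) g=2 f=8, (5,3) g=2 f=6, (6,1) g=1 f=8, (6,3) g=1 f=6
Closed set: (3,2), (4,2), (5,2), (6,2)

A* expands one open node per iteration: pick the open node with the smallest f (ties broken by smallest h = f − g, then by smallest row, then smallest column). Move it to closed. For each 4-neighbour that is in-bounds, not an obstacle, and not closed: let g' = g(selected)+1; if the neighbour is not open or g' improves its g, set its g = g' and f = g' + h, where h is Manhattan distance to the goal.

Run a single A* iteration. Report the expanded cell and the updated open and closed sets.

step 1: expand (2,2) (f=6, h=2) → closed; open now [(1,2) g=5 f=6, (2,1) g=5 f=8, (2,3) g=5 f=6, (3,1) g=4 f=8, (3,3) g=4 f=6, (4,1) g=3 f=8, (4,3) g=3 f=6, (5,1) g=2 f=8, (5,3) g=2 f=6, (6,1) g=1 f=8, (6,3) g=1 f=6]

expanded=(2,2); open=[(1,2) g=5 f=6, (2,1) g=5 f=8, (2,3) g=5 f=6, (3,1) g=4 f=8, (3,3) g=4 f=6, (4,1) g=3 f=8, (4,3) g=3 f=6, (5,1) g=2 f=8, (5,3) g=2 f=6, (6,1) g=1 f=8, (6,3) g=1 f=6]; closed=[(2,2), (3,2), (4,2), (5,2), (6,2)]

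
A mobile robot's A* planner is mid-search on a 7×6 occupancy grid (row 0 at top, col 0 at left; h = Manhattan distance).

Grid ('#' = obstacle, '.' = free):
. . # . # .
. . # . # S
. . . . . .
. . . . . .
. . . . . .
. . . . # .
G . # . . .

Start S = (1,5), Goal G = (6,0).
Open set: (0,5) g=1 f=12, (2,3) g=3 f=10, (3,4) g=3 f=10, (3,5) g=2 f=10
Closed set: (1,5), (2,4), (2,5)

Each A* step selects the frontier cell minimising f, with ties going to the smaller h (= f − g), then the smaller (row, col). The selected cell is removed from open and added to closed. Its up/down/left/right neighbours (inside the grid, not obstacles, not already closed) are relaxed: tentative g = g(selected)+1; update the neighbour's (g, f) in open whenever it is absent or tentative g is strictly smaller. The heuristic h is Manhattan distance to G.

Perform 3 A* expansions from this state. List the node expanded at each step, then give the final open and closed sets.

step 1: expand (2,3) (f=10, h=7) → closed; open now [(0,5) g=1 f=12, (1,3) g=4 f=12, (2,2) g=4 f=10, (3,3) g=4 f=10, (3,4) g=3 f=10, (3,5) g=2 f=10]
step 2: expand (2,2) (f=10, h=6) → closed; open now [(0,5) g=1 f=12, (1,3) g=4 f=12, (2,1) g=5 f=10, (3,2) g=5 f=10, (3,3) g=4 f=10, (3,4) g=3 f=10, (3,5) g=2 f=10]
step 3: expand (2,1) (f=10, h=5) → closed; open now [(0,5) g=1 f=12, (1,1) g=6 f=12, (1,3) g=4 f=12, (2,0) g=6 f=10, (3,1) g=6 f=10, (3,2) g=5 f=10, (3,3) g=4 f=10, (3,4) g=3 f=10, (3,5) g=2 f=10]

order=[(2,3) → (2,2) → (2,1)]; open=[(0,5) g=1 f=12, (1,1) g=6 f=12, (1,3) g=4 f=12, (2,0) g=6 f=10, (3,1) g=6 f=10, (3,2) g=5 f=10, (3,3) g=4 f=10, (3,4) g=3 f=10, (3,5) g=2 f=10]; closed=[(1,5), (2,1), (2,2), (2,3), (2,4), (2,5)]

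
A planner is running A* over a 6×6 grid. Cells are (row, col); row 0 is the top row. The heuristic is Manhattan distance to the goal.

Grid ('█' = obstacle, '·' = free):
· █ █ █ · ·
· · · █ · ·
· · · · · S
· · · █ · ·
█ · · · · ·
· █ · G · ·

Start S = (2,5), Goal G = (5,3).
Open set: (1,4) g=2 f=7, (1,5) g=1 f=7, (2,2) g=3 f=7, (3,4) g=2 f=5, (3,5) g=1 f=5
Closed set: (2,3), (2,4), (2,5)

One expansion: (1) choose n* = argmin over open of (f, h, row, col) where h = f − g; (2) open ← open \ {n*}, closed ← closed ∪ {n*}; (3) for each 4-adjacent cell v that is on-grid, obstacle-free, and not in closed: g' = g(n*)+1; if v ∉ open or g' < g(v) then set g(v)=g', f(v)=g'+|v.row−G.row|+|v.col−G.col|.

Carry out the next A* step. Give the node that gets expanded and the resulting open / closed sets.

step 1: expand (3,4) (f=5, h=3) → closed; open now [(1,4) g=2 f=7, (1,5) g=1 f=7, (2,2) g=3 f=7, (3,5) g=1 f=5, (4,4) g=3 f=5]

expanded=(3,4); open=[(1,4) g=2 f=7, (1,5) g=1 f=7, (2,2) g=3 f=7, (3,5) g=1 f=5, (4,4) g=3 f=5]; closed=[(2,3), (2,4), (2,5), (3,4)]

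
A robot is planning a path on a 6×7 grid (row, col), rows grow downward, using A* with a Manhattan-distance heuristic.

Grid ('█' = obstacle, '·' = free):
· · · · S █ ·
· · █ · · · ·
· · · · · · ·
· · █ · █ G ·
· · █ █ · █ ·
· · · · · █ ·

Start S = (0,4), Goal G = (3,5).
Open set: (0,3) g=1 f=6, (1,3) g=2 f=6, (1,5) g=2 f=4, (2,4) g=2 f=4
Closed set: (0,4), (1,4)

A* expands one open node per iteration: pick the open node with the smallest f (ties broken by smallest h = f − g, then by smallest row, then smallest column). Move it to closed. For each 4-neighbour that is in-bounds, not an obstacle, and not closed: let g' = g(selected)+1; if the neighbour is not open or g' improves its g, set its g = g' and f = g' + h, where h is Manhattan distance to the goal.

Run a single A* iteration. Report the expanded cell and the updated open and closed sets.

expanded=(1,5); open=[(0,3) g=1 f=6, (1,3) g=2 f=6, (1,6) g=3 f=6, (2,4) g=2 f=4, (2,5) g=3 f=4]; closed=[(0,4), (1,4), (1,5)]

step 1: expand (1,5) (f=4, h=2) → closed; open now [(0,3) g=1 f=6, (1,3) g=2 f=6, (1,6) g=3 f=6, (2,4) g=2 f=4, (2,5) g=3 f=4]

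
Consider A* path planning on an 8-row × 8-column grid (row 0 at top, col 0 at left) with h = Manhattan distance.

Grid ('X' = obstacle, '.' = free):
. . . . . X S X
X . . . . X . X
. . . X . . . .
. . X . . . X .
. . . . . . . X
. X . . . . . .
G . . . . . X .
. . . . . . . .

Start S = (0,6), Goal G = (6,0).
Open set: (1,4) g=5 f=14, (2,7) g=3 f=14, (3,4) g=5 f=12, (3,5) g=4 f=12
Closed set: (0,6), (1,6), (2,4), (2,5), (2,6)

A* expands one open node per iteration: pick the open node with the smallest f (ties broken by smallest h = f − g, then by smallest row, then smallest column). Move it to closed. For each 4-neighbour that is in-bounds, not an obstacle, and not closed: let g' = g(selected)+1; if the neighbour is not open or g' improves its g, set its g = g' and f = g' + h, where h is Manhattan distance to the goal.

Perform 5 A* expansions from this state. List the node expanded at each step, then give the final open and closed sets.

step 1: expand (3,4) (f=12, h=7) → closed; open now [(1,4) g=5 f=14, (2,7) g=3 f=14, (3,3) g=6 f=12, (3,5) g=4 f=12, (4,4) g=6 f=12]
step 2: expand (3,3) (f=12, h=6) → closed; open now [(1,4) g=5 f=14, (2,7) g=3 f=14, (3,5) g=4 f=12, (4,3) g=7 f=12, (4,4) g=6 f=12]
step 3: expand (4,3) (f=12, h=5) → closed; open now [(1,4) g=5 f=14, (2,7) g=3 f=14, (3,5) g=4 f=12, (4,2) g=8 f=12, (4,4) g=6 f=12, (5,3) g=8 f=12]
step 4: expand (4,2) (f=12, h=4) → closed; open now [(1,4) g=5 f=14, (2,7) g=3 f=14, (3,5) g=4 f=12, (4,1) g=9 f=12, (4,4) g=6 f=12, (5,2) g=9 f=12, (5,3) g=8 f=12]
step 5: expand (4,1) (f=12, h=3) → closed; open now [(1,4) g=5 f=14, (2,7) g=3 f=14, (3,1) g=10 f=14, (3,5) g=4 f=12, (4,0) g=10 f=12, (4,4) g=6 f=12, (5,2) g=9 f=12, (5,3) g=8 f=12]

order=[(3,4) → (3,3) → (4,3) → (4,2) → (4,1)]; open=[(1,4) g=5 f=14, (2,7) g=3 f=14, (3,1) g=10 f=14, (3,5) g=4 f=12, (4,0) g=10 f=12, (4,4) g=6 f=12, (5,2) g=9 f=12, (5,3) g=8 f=12]; closed=[(0,6), (1,6), (2,4), (2,5), (2,6), (3,3), (3,4), (4,1), (4,2), (4,3)]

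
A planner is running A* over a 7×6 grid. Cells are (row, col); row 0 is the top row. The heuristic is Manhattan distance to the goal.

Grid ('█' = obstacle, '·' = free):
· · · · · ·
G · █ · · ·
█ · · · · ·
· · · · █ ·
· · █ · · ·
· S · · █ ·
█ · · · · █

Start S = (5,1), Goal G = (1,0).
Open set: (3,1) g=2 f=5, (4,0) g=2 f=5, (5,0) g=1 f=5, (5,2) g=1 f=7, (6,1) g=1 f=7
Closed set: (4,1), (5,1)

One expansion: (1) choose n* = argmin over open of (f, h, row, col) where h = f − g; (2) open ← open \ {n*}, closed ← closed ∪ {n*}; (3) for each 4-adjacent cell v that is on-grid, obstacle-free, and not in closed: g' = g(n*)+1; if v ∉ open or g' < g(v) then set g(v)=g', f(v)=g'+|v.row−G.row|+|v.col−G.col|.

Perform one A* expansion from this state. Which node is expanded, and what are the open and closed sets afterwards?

expanded=(3,1); open=[(2,1) g=3 f=5, (3,0) g=3 f=5, (3,2) g=3 f=7, (4,0) g=2 f=5, (5,0) g=1 f=5, (5,2) g=1 f=7, (6,1) g=1 f=7]; closed=[(3,1), (4,1), (5,1)]

step 1: expand (3,1) (f=5, h=3) → closed; open now [(2,1) g=3 f=5, (3,0) g=3 f=5, (3,2) g=3 f=7, (4,0) g=2 f=5, (5,0) g=1 f=5, (5,2) g=1 f=7, (6,1) g=1 f=7]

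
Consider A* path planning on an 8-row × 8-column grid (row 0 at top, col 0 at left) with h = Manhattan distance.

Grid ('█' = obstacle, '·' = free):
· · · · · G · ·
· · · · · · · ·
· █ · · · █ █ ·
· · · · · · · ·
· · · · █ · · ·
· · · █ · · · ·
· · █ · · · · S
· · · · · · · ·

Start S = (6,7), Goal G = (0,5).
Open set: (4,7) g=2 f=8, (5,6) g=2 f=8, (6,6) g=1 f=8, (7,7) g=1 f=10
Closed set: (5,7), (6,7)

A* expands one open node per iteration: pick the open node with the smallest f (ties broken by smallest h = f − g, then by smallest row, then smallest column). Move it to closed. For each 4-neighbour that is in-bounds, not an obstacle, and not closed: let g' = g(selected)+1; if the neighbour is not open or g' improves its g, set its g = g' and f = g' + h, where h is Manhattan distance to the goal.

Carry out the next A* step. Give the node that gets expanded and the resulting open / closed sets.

expanded=(4,7); open=[(3,7) g=3 f=8, (4,6) g=3 f=8, (5,6) g=2 f=8, (6,6) g=1 f=8, (7,7) g=1 f=10]; closed=[(4,7), (5,7), (6,7)]

step 1: expand (4,7) (f=8, h=6) → closed; open now [(3,7) g=3 f=8, (4,6) g=3 f=8, (5,6) g=2 f=8, (6,6) g=1 f=8, (7,7) g=1 f=10]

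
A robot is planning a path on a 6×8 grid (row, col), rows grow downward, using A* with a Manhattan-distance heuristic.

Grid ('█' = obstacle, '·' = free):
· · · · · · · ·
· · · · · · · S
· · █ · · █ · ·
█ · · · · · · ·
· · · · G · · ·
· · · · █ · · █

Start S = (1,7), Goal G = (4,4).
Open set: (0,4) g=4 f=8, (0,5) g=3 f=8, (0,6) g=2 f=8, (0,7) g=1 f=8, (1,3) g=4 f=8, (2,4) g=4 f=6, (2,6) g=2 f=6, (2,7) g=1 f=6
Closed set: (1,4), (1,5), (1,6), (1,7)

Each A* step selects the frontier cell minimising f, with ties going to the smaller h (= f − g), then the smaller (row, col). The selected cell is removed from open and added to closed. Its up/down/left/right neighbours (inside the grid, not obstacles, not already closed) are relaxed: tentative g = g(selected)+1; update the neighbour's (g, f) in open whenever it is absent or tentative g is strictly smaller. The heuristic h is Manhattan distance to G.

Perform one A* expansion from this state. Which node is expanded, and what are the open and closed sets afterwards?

step 1: expand (2,4) (f=6, h=2) → closed; open now [(0,4) g=4 f=8, (0,5) g=3 f=8, (0,6) g=2 f=8, (0,7) g=1 f=8, (1,3) g=4 f=8, (2,3) g=5 f=8, (2,6) g=2 f=6, (2,7) g=1 f=6, (3,4) g=5 f=6]

expanded=(2,4); open=[(0,4) g=4 f=8, (0,5) g=3 f=8, (0,6) g=2 f=8, (0,7) g=1 f=8, (1,3) g=4 f=8, (2,3) g=5 f=8, (2,6) g=2 f=6, (2,7) g=1 f=6, (3,4) g=5 f=6]; closed=[(1,4), (1,5), (1,6), (1,7), (2,4)]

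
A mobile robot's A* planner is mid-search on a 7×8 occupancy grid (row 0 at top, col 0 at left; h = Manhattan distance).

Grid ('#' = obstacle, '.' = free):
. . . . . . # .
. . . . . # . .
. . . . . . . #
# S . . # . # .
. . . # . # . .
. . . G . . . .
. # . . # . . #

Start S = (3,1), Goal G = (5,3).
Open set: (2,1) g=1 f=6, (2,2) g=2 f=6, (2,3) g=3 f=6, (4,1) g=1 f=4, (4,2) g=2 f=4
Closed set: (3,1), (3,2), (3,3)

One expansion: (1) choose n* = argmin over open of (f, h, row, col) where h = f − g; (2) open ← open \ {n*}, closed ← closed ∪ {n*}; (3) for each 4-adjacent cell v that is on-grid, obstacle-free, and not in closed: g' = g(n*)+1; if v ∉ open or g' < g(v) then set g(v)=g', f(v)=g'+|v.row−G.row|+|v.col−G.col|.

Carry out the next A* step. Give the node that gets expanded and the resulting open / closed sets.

expanded=(4,2); open=[(2,1) g=1 f=6, (2,2) g=2 f=6, (2,3) g=3 f=6, (4,1) g=1 f=4, (5,2) g=3 f=4]; closed=[(3,1), (3,2), (3,3), (4,2)]

step 1: expand (4,2) (f=4, h=2) → closed; open now [(2,1) g=1 f=6, (2,2) g=2 f=6, (2,3) g=3 f=6, (4,1) g=1 f=4, (5,2) g=3 f=4]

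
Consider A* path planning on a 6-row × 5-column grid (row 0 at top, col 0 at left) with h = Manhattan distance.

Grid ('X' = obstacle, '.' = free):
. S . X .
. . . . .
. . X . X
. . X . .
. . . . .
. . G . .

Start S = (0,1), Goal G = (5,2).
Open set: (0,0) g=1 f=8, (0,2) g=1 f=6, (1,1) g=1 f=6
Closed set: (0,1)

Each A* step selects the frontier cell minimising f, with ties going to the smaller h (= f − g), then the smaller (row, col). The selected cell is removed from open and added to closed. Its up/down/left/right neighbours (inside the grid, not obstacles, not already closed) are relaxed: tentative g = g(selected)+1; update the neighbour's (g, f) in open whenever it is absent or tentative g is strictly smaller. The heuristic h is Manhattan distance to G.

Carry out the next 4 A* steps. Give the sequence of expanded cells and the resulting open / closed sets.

step 1: expand (0,2) (f=6, h=5) → closed; open now [(0,0) g=1 f=8, (1,1) g=1 f=6, (1,2) g=2 f=6]
step 2: expand (1,2) (f=6, h=4) → closed; open now [(0,0) g=1 f=8, (1,1) g=1 f=6, (1,3) g=3 f=8]
step 3: expand (1,1) (f=6, h=5) → closed; open now [(0,0) g=1 f=8, (1,0) g=2 f=8, (1,3) g=3 f=8, (2,1) g=2 f=6]
step 4: expand (2,1) (f=6, h=4) → closed; open now [(0,0) g=1 f=8, (1,0) g=2 f=8, (1,3) g=3 f=8, (2,0) g=3 f=8, (3,1) g=3 f=6]

order=[(0,2) → (1,2) → (1,1) → (2,1)]; open=[(0,0) g=1 f=8, (1,0) g=2 f=8, (1,3) g=3 f=8, (2,0) g=3 f=8, (3,1) g=3 f=6]; closed=[(0,1), (0,2), (1,1), (1,2), (2,1)]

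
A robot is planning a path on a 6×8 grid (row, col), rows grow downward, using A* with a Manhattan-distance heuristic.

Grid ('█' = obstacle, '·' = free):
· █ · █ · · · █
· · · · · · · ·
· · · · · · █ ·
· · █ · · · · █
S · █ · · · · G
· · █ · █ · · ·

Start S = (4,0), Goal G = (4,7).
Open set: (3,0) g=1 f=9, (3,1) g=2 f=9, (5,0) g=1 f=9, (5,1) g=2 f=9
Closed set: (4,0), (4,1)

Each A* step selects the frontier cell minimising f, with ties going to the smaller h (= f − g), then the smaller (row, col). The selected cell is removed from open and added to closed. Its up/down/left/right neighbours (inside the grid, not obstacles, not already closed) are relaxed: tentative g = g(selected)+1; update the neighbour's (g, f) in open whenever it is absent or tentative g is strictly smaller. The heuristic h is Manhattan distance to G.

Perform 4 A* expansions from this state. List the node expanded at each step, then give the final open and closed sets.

order=[(3,1) → (5,1) → (3,0) → (5,0)]; open=[(2,0) g=2 f=11, (2,1) g=3 f=11]; closed=[(3,0), (3,1), (4,0), (4,1), (5,0), (5,1)]

step 1: expand (3,1) (f=9, h=7) → closed; open now [(2,1) g=3 f=11, (3,0) g=1 f=9, (5,0) g=1 f=9, (5,1) g=2 f=9]
step 2: expand (5,1) (f=9, h=7) → closed; open now [(2,1) g=3 f=11, (3,0) g=1 f=9, (5,0) g=1 f=9]
step 3: expand (3,0) (f=9, h=8) → closed; open now [(2,0) g=2 f=11, (2,1) g=3 f=11, (5,0) g=1 f=9]
step 4: expand (5,0) (f=9, h=8) → closed; open now [(2,0) g=2 f=11, (2,1) g=3 f=11]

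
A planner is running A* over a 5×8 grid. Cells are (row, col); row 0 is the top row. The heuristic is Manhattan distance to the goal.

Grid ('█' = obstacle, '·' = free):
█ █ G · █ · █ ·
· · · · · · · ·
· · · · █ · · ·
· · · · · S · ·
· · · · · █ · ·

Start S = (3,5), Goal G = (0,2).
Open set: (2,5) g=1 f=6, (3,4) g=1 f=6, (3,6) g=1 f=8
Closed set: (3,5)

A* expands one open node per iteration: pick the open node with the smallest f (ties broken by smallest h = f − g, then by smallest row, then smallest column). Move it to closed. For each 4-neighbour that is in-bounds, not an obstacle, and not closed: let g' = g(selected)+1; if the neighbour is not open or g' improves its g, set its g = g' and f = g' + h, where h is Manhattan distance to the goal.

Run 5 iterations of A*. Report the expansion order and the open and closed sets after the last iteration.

order=[(2,5) → (1,5) → (0,5) → (1,4) → (1,3)]; open=[(0,3) g=5 f=6, (1,2) g=5 f=6, (1,6) g=3 f=8, (2,3) g=5 f=8, (2,6) g=2 f=8, (3,4) g=1 f=6, (3,6) g=1 f=8]; closed=[(0,5), (1,3), (1,4), (1,5), (2,5), (3,5)]

step 1: expand (2,5) (f=6, h=5) → closed; open now [(1,5) g=2 f=6, (2,6) g=2 f=8, (3,4) g=1 f=6, (3,6) g=1 f=8]
step 2: expand (1,5) (f=6, h=4) → closed; open now [(0,5) g=3 f=6, (1,4) g=3 f=6, (1,6) g=3 f=8, (2,6) g=2 f=8, (3,4) g=1 f=6, (3,6) g=1 f=8]
step 3: expand (0,5) (f=6, h=3) → closed; open now [(1,4) g=3 f=6, (1,6) g=3 f=8, (2,6) g=2 f=8, (3,4) g=1 f=6, (3,6) g=1 f=8]
step 4: expand (1,4) (f=6, h=3) → closed; open now [(1,3) g=4 f=6, (1,6) g=3 f=8, (2,6) g=2 f=8, (3,4) g=1 f=6, (3,6) g=1 f=8]
step 5: expand (1,3) (f=6, h=2) → closed; open now [(0,3) g=5 f=6, (1,2) g=5 f=6, (1,6) g=3 f=8, (2,3) g=5 f=8, (2,6) g=2 f=8, (3,4) g=1 f=6, (3,6) g=1 f=8]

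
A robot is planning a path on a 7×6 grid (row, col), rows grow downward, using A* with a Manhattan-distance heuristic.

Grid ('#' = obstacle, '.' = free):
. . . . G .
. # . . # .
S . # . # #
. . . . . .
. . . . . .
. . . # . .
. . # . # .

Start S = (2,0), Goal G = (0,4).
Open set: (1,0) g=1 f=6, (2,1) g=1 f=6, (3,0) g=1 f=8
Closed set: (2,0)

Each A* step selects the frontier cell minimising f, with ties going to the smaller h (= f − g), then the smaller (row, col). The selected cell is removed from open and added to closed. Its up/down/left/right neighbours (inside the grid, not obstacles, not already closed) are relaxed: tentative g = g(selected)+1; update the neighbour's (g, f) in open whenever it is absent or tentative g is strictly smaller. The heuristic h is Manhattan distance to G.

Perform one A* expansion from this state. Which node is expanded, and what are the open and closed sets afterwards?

step 1: expand (1,0) (f=6, h=5) → closed; open now [(0,0) g=2 f=6, (2,1) g=1 f=6, (3,0) g=1 f=8]

expanded=(1,0); open=[(0,0) g=2 f=6, (2,1) g=1 f=6, (3,0) g=1 f=8]; closed=[(1,0), (2,0)]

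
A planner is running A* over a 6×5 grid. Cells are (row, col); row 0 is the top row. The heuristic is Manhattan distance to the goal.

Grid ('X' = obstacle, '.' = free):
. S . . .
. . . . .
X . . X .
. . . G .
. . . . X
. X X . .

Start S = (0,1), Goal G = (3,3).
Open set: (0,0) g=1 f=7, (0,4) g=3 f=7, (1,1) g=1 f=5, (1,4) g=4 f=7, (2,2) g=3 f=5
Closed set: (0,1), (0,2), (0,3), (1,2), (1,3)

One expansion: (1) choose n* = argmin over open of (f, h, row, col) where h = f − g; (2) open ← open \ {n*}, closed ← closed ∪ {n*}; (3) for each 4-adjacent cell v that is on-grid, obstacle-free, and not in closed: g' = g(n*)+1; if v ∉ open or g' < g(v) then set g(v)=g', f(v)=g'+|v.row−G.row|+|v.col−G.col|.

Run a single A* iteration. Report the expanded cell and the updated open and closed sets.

expanded=(2,2); open=[(0,0) g=1 f=7, (0,4) g=3 f=7, (1,1) g=1 f=5, (1,4) g=4 f=7, (2,1) g=4 f=7, (3,2) g=4 f=5]; closed=[(0,1), (0,2), (0,3), (1,2), (1,3), (2,2)]

step 1: expand (2,2) (f=5, h=2) → closed; open now [(0,0) g=1 f=7, (0,4) g=3 f=7, (1,1) g=1 f=5, (1,4) g=4 f=7, (2,1) g=4 f=7, (3,2) g=4 f=5]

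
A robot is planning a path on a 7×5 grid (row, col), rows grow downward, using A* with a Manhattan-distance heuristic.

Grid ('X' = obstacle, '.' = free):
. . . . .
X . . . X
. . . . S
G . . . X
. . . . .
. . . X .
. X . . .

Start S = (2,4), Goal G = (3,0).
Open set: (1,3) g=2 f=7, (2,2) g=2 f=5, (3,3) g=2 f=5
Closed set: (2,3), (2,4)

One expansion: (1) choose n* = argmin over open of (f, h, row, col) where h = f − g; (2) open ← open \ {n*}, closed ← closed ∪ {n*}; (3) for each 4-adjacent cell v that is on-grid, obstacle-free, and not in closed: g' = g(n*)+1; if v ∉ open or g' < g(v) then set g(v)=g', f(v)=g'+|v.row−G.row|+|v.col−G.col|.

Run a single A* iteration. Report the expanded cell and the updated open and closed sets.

step 1: expand (2,2) (f=5, h=3) → closed; open now [(1,2) g=3 f=7, (1,3) g=2 f=7, (2,1) g=3 f=5, (3,2) g=3 f=5, (3,3) g=2 f=5]

expanded=(2,2); open=[(1,2) g=3 f=7, (1,3) g=2 f=7, (2,1) g=3 f=5, (3,2) g=3 f=5, (3,3) g=2 f=5]; closed=[(2,2), (2,3), (2,4)]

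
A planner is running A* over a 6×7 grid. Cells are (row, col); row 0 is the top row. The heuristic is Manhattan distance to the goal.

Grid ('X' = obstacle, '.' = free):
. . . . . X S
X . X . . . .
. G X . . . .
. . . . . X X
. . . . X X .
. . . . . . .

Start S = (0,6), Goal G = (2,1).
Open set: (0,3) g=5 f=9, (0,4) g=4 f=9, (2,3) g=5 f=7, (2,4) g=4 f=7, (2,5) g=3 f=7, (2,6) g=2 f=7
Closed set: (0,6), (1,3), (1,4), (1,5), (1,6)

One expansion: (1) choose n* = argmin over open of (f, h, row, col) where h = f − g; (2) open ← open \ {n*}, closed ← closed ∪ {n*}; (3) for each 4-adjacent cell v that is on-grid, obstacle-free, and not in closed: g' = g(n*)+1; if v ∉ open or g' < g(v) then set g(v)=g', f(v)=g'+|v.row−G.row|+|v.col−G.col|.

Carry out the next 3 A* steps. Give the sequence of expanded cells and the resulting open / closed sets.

order=[(2,3) → (2,4) → (2,5)]; open=[(0,3) g=5 f=9, (0,4) g=4 f=9, (2,6) g=2 f=7, (3,3) g=6 f=9, (3,4) g=5 f=9]; closed=[(0,6), (1,3), (1,4), (1,5), (1,6), (2,3), (2,4), (2,5)]

step 1: expand (2,3) (f=7, h=2) → closed; open now [(0,3) g=5 f=9, (0,4) g=4 f=9, (2,4) g=4 f=7, (2,5) g=3 f=7, (2,6) g=2 f=7, (3,3) g=6 f=9]
step 2: expand (2,4) (f=7, h=3) → closed; open now [(0,3) g=5 f=9, (0,4) g=4 f=9, (2,5) g=3 f=7, (2,6) g=2 f=7, (3,3) g=6 f=9, (3,4) g=5 f=9]
step 3: expand (2,5) (f=7, h=4) → closed; open now [(0,3) g=5 f=9, (0,4) g=4 f=9, (2,6) g=2 f=7, (3,3) g=6 f=9, (3,4) g=5 f=9]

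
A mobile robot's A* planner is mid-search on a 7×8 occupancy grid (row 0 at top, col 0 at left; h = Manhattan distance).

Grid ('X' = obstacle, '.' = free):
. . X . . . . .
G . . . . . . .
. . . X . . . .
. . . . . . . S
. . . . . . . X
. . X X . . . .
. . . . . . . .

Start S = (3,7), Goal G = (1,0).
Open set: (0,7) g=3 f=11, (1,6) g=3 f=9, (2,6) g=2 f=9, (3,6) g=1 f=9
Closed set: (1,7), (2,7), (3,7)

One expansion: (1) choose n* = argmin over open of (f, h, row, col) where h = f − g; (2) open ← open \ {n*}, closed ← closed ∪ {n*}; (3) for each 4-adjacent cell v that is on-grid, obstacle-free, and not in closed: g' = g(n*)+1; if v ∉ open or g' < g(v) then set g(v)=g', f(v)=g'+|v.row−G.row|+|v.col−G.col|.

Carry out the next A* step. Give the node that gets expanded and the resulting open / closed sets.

expanded=(1,6); open=[(0,6) g=4 f=11, (0,7) g=3 f=11, (1,5) g=4 f=9, (2,6) g=2 f=9, (3,6) g=1 f=9]; closed=[(1,6), (1,7), (2,7), (3,7)]

step 1: expand (1,6) (f=9, h=6) → closed; open now [(0,6) g=4 f=11, (0,7) g=3 f=11, (1,5) g=4 f=9, (2,6) g=2 f=9, (3,6) g=1 f=9]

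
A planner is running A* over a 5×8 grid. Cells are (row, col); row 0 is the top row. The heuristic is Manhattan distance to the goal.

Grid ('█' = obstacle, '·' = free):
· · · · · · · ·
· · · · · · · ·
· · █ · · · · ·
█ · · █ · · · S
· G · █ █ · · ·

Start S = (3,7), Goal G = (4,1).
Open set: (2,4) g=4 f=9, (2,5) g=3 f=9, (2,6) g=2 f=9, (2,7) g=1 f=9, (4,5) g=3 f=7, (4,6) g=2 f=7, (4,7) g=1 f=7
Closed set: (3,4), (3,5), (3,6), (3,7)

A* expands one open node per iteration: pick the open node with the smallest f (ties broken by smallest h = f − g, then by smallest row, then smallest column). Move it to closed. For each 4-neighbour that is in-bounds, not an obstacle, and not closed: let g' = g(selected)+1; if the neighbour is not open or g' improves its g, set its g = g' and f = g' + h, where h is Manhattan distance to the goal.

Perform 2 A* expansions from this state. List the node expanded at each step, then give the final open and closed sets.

order=[(4,5) → (4,6)]; open=[(2,4) g=4 f=9, (2,5) g=3 f=9, (2,6) g=2 f=9, (2,7) g=1 f=9, (4,7) g=1 f=7]; closed=[(3,4), (3,5), (3,6), (3,7), (4,5), (4,6)]

step 1: expand (4,5) (f=7, h=4) → closed; open now [(2,4) g=4 f=9, (2,5) g=3 f=9, (2,6) g=2 f=9, (2,7) g=1 f=9, (4,6) g=2 f=7, (4,7) g=1 f=7]
step 2: expand (4,6) (f=7, h=5) → closed; open now [(2,4) g=4 f=9, (2,5) g=3 f=9, (2,6) g=2 f=9, (2,7) g=1 f=9, (4,7) g=1 f=7]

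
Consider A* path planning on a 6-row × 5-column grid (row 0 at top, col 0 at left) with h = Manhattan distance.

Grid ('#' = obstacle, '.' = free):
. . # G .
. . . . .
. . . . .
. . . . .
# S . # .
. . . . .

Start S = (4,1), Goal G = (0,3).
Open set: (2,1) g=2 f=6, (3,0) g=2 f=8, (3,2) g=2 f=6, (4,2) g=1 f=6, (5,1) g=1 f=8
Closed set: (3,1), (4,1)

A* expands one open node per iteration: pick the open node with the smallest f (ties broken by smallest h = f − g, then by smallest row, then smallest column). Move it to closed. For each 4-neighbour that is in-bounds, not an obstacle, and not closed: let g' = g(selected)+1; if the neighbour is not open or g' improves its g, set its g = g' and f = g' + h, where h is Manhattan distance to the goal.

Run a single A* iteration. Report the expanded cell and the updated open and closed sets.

expanded=(2,1); open=[(1,1) g=3 f=6, (2,0) g=3 f=8, (2,2) g=3 f=6, (3,0) g=2 f=8, (3,2) g=2 f=6, (4,2) g=1 f=6, (5,1) g=1 f=8]; closed=[(2,1), (3,1), (4,1)]

step 1: expand (2,1) (f=6, h=4) → closed; open now [(1,1) g=3 f=6, (2,0) g=3 f=8, (2,2) g=3 f=6, (3,0) g=2 f=8, (3,2) g=2 f=6, (4,2) g=1 f=6, (5,1) g=1 f=8]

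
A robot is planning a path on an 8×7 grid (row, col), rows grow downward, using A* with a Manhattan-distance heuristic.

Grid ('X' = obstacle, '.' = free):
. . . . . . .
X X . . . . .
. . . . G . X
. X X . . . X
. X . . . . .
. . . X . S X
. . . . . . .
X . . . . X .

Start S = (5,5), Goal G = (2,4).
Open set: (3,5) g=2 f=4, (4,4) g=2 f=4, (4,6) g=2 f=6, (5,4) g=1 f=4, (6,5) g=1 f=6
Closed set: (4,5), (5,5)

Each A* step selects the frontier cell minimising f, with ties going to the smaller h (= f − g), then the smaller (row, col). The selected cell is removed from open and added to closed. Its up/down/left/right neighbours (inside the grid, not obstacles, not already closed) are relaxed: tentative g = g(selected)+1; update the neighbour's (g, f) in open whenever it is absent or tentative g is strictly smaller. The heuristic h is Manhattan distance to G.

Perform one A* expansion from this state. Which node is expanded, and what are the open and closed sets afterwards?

expanded=(3,5); open=[(2,5) g=3 f=4, (3,4) g=3 f=4, (4,4) g=2 f=4, (4,6) g=2 f=6, (5,4) g=1 f=4, (6,5) g=1 f=6]; closed=[(3,5), (4,5), (5,5)]

step 1: expand (3,5) (f=4, h=2) → closed; open now [(2,5) g=3 f=4, (3,4) g=3 f=4, (4,4) g=2 f=4, (4,6) g=2 f=6, (5,4) g=1 f=4, (6,5) g=1 f=6]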